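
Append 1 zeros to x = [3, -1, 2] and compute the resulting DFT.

Original 3-point DFT: [4, 2.5000+2.5981i, 2.5000-2.5981i]
Zero-padded 4-point DFT provides frequency interpolation.

DFT_4([x, 0, ...]) = [4, 1+1i, 6, 1-1i]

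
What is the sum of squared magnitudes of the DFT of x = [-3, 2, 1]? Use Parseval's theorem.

Parseval: Σ|x[n]|² = (1/N)Σ|X[k]|², so Σ|X[k]|² = N·Σ|x[n]|² = 3·14.0000

Σ|X[k]|² = N·Σ|x[n]|² = 3·14.0000 = 42.0000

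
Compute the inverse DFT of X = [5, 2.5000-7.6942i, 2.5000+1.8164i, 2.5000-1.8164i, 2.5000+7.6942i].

x[n] = (1/5) Σ(k=0 to 4) X[k] · e^(2πikn/5)

Computing each x[n]:
x[0] = 3
x[1] = 3
x[2] = 3
x[3] = -2
x[4] = -2

x = [3, 3, 3, -2, -2]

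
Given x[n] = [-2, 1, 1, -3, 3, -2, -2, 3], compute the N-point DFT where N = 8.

X[k] = Σ(n=0 to 7) x[n] · ω_8^(nk)
where ω_8 = e^(-2πi/8)

Computing each X[k]:
X[0] = -1
X[1] = 1.3640-0.8787i
X[2] = 2+1i
X[3] = -11.3640+5.1213i
X[4] = 1
X[5] = -11.3640-5.1213i
X[6] = 2-1i
X[7] = 1.3640+0.8787i

X = [-1, 1.3640-0.8787i, 2+1i, -11.3640+5.1213i, 1, -11.3640-5.1213i, 2-1i, 1.3640+0.8787i]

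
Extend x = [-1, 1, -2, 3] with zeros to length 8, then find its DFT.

Original 4-point DFT: [1, 1+2i, -7, 1-2i]
Zero-padded 8-point DFT provides frequency interpolation.

DFT_8([x, 0, ...]) = [1, -2.4142-0.8284i, 1+2i, 0.4142-4.8284i, -7, 0.4142+4.8284i, 1-2i, -2.4142+0.8284i]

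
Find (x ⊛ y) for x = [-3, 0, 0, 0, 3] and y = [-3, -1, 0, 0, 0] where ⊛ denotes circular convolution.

(x ⊛ y)[n] = Σ(m=0 to 4) x[m] · y[(n-m) mod 5]

Computing each output sample:
(x ⊛ y)[0] = 6
(x ⊛ y)[1] = 3
(x ⊛ y)[2] = 0
(x ⊛ y)[3] = 0
(x ⊛ y)[4] = -9

x ⊛ y = [6, 3, 0, 0, -9]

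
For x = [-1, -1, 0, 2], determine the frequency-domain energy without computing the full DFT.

Parseval: Σ|x[n]|² = (1/N)Σ|X[k]|², so Σ|X[k]|² = N·Σ|x[n]|² = 4·6.0000

Σ|X[k]|² = N·Σ|x[n]|² = 4·6.0000 = 24.0000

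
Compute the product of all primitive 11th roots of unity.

The primitive 11th roots of unity are ω_11^k for k coprime to 11: k ∈ {1, 2, 3, 4, 5, 6, 7, 8, 9, 10}
Their product equals the constant term of the cyclotomic polynomial Φ_11(x) up to sign.
For n ≥ 3, the product of all primitive nth roots of unity is 1. (For n=1 it is 1; for n=2 it is -1.)

1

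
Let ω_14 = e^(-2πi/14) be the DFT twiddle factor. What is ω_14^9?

ω_14^9 = e^(-2πi·9/14)
= cos(-2π·9/14) + i·sin(-2π·9/14)
= cos(-18π/14) + i·sin(-18π/14)

ω_14^9 = cos(-18π/14) + i·sin(-18π/14) = -0.6235+0.7818i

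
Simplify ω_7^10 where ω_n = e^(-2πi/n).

Since ω_7^7 = 1, powers reduce modulo 7.
10 mod 7 = 3
So ω_7^10 = ω_7^3 = e^(-2πi·3/7)

ω_7^10 = ω_7^3 = -0.9010-0.4339i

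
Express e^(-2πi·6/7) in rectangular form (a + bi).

ω_7^6 = e^(-2πi·6/7)
= cos(-2π·6/7) + i·sin(-2π·6/7)
= cos(-12π/7) + i·sin(-12π/7)

ω_7^6 = cos(-12π/7) + i·sin(-12π/7) = 0.6235+0.7818i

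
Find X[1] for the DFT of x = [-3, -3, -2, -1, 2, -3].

X[1] = Σ(n=0 to 5) x[n] · ω_6^(1n) where ω_6 = e^(-2πi/6)
= (-3)·ω_6^0 + (-3)·ω_6^1 + (-2)·ω_6^2 + (-1)·ω_6^3 + (2)·ω_6^4 + (-3)·ω_6^5

X[1] = -5.0000+3.4641i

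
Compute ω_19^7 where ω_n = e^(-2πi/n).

ω_19^7 = e^(-2πi·7/19)
= cos(-2π·7/19) + i·sin(-2π·7/19)
= cos(-14π/19) + i·sin(-14π/19)

ω_19^7 = cos(-14π/19) + i·sin(-14π/19) = -0.6773-0.7357i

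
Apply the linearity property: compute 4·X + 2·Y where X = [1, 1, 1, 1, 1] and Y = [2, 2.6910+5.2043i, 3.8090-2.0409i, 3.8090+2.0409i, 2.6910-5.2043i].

By linearity: DFT(4x + 2y) = 4·DFT(x) + 2·DFT(y)
= 4·[1, 1, 1, 1, 1] + 2·[2, 2.6910+5.2043i, 3.8090-2.0409i, 3.8090+2.0409i, 2.6910-5.2043i]

Computing element-wise:
Z[0] = 4·(1) + 2·(2) = 8
Z[1] = 4·(1) + 2·(2.6910+5.2043i) = 9.3820+10.4086i
Z[2] = 4·(1) + 2·(3.8090-2.0409i) = 11.6180-4.0818i
Z[3] = 4·(1) + 2·(3.8090+2.0409i) = 11.6180+4.0818i
Z[4] = 4·(1) + 2·(2.6910-5.2043i) = 9.3820-10.4086i

DFT(4x + 2y) = 4·X + 2·Y = [8, 9.3820+10.4086i, 11.6180-4.0818i, 11.6180+4.0818i, 9.3820-10.4086i]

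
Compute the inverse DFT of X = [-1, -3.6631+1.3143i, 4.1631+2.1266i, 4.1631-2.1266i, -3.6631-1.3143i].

x[n] = (1/5) Σ(k=0 to 4) X[k] · e^(2πikn/5)

Computing each x[n]:
x[0] = 0
x[1] = -3
x[2] = 2
x[3] = 1
x[4] = -1

x = [0, -3, 2, 1, -1]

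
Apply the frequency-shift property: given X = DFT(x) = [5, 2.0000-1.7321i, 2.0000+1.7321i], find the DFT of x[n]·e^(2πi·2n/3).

Modulation property: DFT(ω_3^(-2n)·x[n]) = X[(k-2) mod 3], so circularly shift X by 2 positions.

X[k-2] = [2.0000-1.7321i, 2.0000+1.7321i, 5]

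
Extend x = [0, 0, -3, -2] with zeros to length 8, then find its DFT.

Original 4-point DFT: [-5, 3-2i, -1, 3+2i]
Zero-padded 8-point DFT provides frequency interpolation.

DFT_8([x, 0, ...]) = [-5, 1.4142+4.4142i, 3-2i, -1.4142-1.5858i, -1, -1.4142+1.5858i, 3+2i, 1.4142-4.4142i]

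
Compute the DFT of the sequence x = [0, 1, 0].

X[k] = Σ(n=0 to 2) x[n] · ω_3^(nk)
where ω_3 = e^(-2πi/3)

Computing each X[k]:
X[0] = 1
X[1] = -0.5000-0.8660i
X[2] = -0.5000+0.8660i

X = [1, -0.5000-0.8660i, -0.5000+0.8660i]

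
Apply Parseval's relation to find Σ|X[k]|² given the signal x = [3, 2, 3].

Parseval: Σ|x[n]|² = (1/N)Σ|X[k]|², so Σ|X[k]|² = N·Σ|x[n]|² = 3·22.0000

Σ|X[k]|² = N·Σ|x[n]|² = 3·22.0000 = 66.0000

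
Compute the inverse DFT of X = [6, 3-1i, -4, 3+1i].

x[n] = (1/4) Σ(k=0 to 3) X[k] · e^(2πikn/4)

Computing each x[n]:
x[0] = 2
x[1] = 3
x[2] = -1
x[3] = 2

x = [2, 3, -1, 2]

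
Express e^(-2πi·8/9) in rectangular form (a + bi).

ω_9^8 = e^(-2πi·8/9)
= cos(-2π·8/9) + i·sin(-2π·8/9)
= cos(-16π/9) + i·sin(-16π/9)

ω_9^8 = cos(-16π/9) + i·sin(-16π/9) = 0.7660+0.6428i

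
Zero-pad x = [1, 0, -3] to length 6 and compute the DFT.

Original 3-point DFT: [-2, 2.5000-2.5981i, 2.5000+2.5981i]
Zero-padded 6-point DFT provides frequency interpolation.

DFT_6([x, 0, ...]) = [-2, 2.5000+2.5981i, 2.5000-2.5981i, -2, 2.5000+2.5981i, 2.5000-2.5981i]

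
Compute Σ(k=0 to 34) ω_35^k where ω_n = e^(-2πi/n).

Sum of all nth roots of unity equals 0 for n > 1 (geometric series with r ≠ 1).

0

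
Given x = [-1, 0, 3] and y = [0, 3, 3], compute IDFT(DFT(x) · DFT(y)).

(x ⊛ y)[n] = Σ(m=0 to 2) x[m] · y[(n-m) mod 3]

Computing each output sample:
(x ⊛ y)[0] = 9
(x ⊛ y)[1] = 6
(x ⊛ y)[2] = -3

x ⊛ y = [9, 6, -3]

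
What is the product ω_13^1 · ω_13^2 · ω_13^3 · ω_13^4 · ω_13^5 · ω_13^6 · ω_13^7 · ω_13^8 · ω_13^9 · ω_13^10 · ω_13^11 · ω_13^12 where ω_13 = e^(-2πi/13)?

The primitive 13th roots of unity are ω_13^k for k coprime to 13: k ∈ {1, 2, 3, 4, 5, 6, 7, 8, 9, 10, 11, 12}
Their product equals the constant term of the cyclotomic polynomial Φ_13(x) up to sign.
For n ≥ 3, the product of all primitive nth roots of unity is 1. (For n=1 it is 1; for n=2 it is -1.)

1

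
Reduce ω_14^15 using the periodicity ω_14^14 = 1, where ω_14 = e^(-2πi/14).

Since ω_14^14 = 1, powers reduce modulo 14.
15 mod 14 = 1
So ω_14^15 = ω_14^1 = e^(-2πi·1/14)

ω_14^15 = ω_14^1 = 0.9010-0.4339i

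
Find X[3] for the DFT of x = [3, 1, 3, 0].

X[3] = Σ(n=0 to 3) x[n] · ω_4^(3n) where ω_4 = e^(-2πi/4)
= (3)·ω_4^0 + (1)·ω_4^3 + (3)·ω_4^6 + (0)·ω_4^9

X[3] = 1i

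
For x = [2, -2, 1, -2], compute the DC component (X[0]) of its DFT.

X[0] = Σ(n=0 to 3) x[n] · ω_4^0 = Σ x[n]
= (2) + (-2) + (1) + (-2)

X[0] = -1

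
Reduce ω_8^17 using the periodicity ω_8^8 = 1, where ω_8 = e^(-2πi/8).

Since ω_8^8 = 1, powers reduce modulo 8.
17 mod 8 = 1
So ω_8^17 = ω_8^1 = e^(-2πi·1/8)

ω_8^17 = ω_8^1 = 0.7071-0.7071i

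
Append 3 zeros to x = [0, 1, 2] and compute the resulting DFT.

Original 3-point DFT: [3, -1.5000+0.8660i, -1.5000-0.8660i]
Zero-padded 6-point DFT provides frequency interpolation.

DFT_6([x, 0, ...]) = [3, -0.5000-2.5981i, -1.5000+0.8660i, 1, -1.5000-0.8660i, -0.5000+2.5981i]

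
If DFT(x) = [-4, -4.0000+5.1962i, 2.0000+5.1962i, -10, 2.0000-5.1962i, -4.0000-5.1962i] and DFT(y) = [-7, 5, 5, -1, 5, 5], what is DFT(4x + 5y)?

By linearity: DFT(4x + 5y) = 4·DFT(x) + 5·DFT(y)
= 4·[-4, -4.0000+5.1962i, 2.0000+5.1962i, -10, 2.0000-5.1962i, -4.0000-5.1962i] + 5·[-7, 5, 5, -1, 5, 5]

Computing element-wise:
Z[0] = 4·(-4) + 5·(-7) = -51
Z[1] = 4·(-4.0000+5.1962i) + 5·(5) = 9.0000+20.7848i
Z[2] = 4·(2.0000+5.1962i) + 5·(5) = 33.0000+20.7848i
Z[3] = 4·(-10) + 5·(-1) = -45
Z[4] = 4·(2.0000-5.1962i) + 5·(5) = 33.0000-20.7848i
Z[5] = 4·(-4.0000-5.1962i) + 5·(5) = 9.0000-20.7848i

DFT(4x + 5y) = 4·X + 5·Y = [-51, 9.0000+20.7848i, 33.0000+20.7848i, -45, 33.0000-20.7848i, 9.0000-20.7848i]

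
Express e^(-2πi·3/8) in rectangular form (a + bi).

ω_8^3 = e^(-2πi·3/8)
= cos(-2π·3/8) + i·sin(-2π·3/8)
= cos(-6π/8) + i·sin(-6π/8)

ω_8^3 = cos(-6π/8) + i·sin(-6π/8) = -0.7071-0.7071i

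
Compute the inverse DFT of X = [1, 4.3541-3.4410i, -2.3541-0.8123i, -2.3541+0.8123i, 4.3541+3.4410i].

x[n] = (1/5) Σ(k=0 to 4) X[k] · e^(2πikn/5)

Computing each x[n]:
x[0] = 1
x[1] = 3
x[2] = -1
x[3] = -2
x[4] = 0

x = [1, 3, -1, -2, 0]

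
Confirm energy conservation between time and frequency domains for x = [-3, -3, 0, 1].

Time domain:
Σ|x[n]|² = |-3|² + |-3|² + |0|² + |1|² = 19.0000

Frequency domain:
(1/4)Σ|X[k]|² = (1/4)(|-5|² + |-3+4i|² + |-1|² + |-3-4i|²) = (1/4)·76.0000 = 19.0000

Both sides agree, confirming Parseval's theorem.

Σ|x[n]|² = (1/N)Σ|X[k]|² = 19.0000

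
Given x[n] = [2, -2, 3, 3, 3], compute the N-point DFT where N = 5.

X[k] = Σ(n=0 to 4) x[n] · ω_5^(nk)
where ω_5 = e^(-2πi/5)

Computing each X[k]:
X[0] = 9
X[1] = -2.5451+4.7553i
X[2] = 3.0451+2.9389i
X[3] = 3.0451-2.9389i
X[4] = -2.5451-4.7553i

X = [9, -2.5451+4.7553i, 3.0451+2.9389i, 3.0451-2.9389i, -2.5451-4.7553i]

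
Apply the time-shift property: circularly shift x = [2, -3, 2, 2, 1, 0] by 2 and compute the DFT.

Time shift by 2: X_shifted[k] = ω_6^(2k) · X[k]
Shifted x = [1, 0, 2, -3, 2, 2]

DFT(x[n-2]) = [4, 3.0000+1.7321i, -5.0000+1.7321i, 6, -5.0000-1.7321i, 3.0000-1.7321i]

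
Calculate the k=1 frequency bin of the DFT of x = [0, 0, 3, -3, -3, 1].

X[1] = Σ(n=0 to 5) x[n] · ω_6^(1n) where ω_6 = e^(-2πi/6)
= (0)·ω_6^0 + (0)·ω_6^1 + (3)·ω_6^2 + (-3)·ω_6^3 + (-3)·ω_6^4 + (1)·ω_6^5

X[1] = 3.5000-4.3301i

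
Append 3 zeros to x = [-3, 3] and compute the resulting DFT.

Original 2-point DFT: [0, -6]
Zero-padded 5-point DFT provides frequency interpolation.

DFT_5([x, 0, ...]) = [0, -2.0729-2.8532i, -5.4271-1.7634i, -5.4271+1.7634i, -2.0729+2.8532i]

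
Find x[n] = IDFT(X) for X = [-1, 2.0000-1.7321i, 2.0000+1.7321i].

x[n] = (1/3) Σ(k=0 to 2) X[k] · e^(2πikn/3)

Computing each x[n]:
x[0] = 1
x[1] = 0
x[2] = -2

x = [1, 0, -2]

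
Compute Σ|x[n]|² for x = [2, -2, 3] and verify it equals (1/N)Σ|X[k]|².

Time domain:
Σ|x[n]|² = |2|² + |-2|² + |3|² = 17.0000

Frequency domain:
(1/3)Σ|X[k]|² = (1/3)(|3|² + |1.5000+4.3301i|² + |1.5000-4.3301i|²) = (1/3)·51.0000 = 17.0000

Both sides agree, confirming Parseval's theorem.

Σ|x[n]|² = (1/N)Σ|X[k]|² = 17.0000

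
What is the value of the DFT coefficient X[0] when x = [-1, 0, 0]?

X[0] = Σ(n=0 to 2) x[n] · ω_3^0 = Σ x[n]
= (-1) + (0) + (0)

X[0] = -1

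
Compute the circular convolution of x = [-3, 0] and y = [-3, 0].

(x ⊛ y)[n] = Σ(m=0 to 1) x[m] · y[(n-m) mod 2]

Computing each output sample:
(x ⊛ y)[0] = 9
(x ⊛ y)[1] = 0

x ⊛ y = [9, 0]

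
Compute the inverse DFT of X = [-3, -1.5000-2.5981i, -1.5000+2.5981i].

x[n] = (1/3) Σ(k=0 to 2) X[k] · e^(2πikn/3)

Computing each x[n]:
x[0] = -2
x[1] = 1
x[2] = -2

x = [-2, 1, -2]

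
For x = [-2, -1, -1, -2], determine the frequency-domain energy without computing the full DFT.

Parseval: Σ|x[n]|² = (1/N)Σ|X[k]|², so Σ|X[k]|² = N·Σ|x[n]|² = 4·10.0000

Σ|X[k]|² = N·Σ|x[n]|² = 4·10.0000 = 40.0000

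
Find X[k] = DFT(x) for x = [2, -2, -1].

X[k] = Σ(n=0 to 2) x[n] · ω_3^(nk)
where ω_3 = e^(-2πi/3)

Computing each X[k]:
X[0] = -1
X[1] = 3.5000+0.8660i
X[2] = 3.5000-0.8660i

X = [-1, 3.5000+0.8660i, 3.5000-0.8660i]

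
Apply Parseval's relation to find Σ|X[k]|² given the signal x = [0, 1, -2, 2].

Parseval: Σ|x[n]|² = (1/N)Σ|X[k]|², so Σ|X[k]|² = N·Σ|x[n]|² = 4·9.0000

Σ|X[k]|² = N·Σ|x[n]|² = 4·9.0000 = 36.0000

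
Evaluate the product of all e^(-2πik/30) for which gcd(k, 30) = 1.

The primitive 30th roots of unity are ω_30^k for k coprime to 30: k ∈ {1, 7, 11, 13, 17, 19, 23, 29}
Their product equals the constant term of the cyclotomic polynomial Φ_30(x) up to sign.
For n ≥ 3, the product of all primitive nth roots of unity is 1. (For n=1 it is 1; for n=2 it is -1.)

1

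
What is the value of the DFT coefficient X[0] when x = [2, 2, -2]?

X[0] = Σ(n=0 to 2) x[n] · ω_3^0 = Σ x[n]
= (2) + (2) + (-2)

X[0] = 2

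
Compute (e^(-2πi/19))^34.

Since ω_19^19 = 1, powers reduce modulo 19.
34 mod 19 = 15
So ω_19^34 = ω_19^15 = e^(-2πi·15/19)

ω_19^34 = ω_19^15 = 0.2455+0.9694i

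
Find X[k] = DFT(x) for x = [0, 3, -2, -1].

X[k] = Σ(n=0 to 3) x[n] · ω_4^(nk)
where ω_4 = e^(-2πi/4)

Computing each X[k]:
X[0] = 0
X[1] = 2-4i
X[2] = -4
X[3] = 2+4i

X = [0, 2-4i, -4, 2+4i]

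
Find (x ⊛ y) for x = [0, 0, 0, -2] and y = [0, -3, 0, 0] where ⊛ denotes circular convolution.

(x ⊛ y)[n] = Σ(m=0 to 3) x[m] · y[(n-m) mod 4]

Computing each output sample:
(x ⊛ y)[0] = 6
(x ⊛ y)[1] = 0
(x ⊛ y)[2] = 0
(x ⊛ y)[3] = 0

x ⊛ y = [6, 0, 0, 0]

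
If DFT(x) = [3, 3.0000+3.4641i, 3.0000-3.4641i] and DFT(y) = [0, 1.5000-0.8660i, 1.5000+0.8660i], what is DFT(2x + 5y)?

By linearity: DFT(2x + 5y) = 2·DFT(x) + 5·DFT(y)
= 2·[3, 3.0000+3.4641i, 3.0000-3.4641i] + 5·[0, 1.5000-0.8660i, 1.5000+0.8660i]

Computing element-wise:
Z[0] = 2·(3) + 5·(0) = 6
Z[1] = 2·(3.0000+3.4641i) + 5·(1.5000-0.8660i) = 13.5000+2.5982i
Z[2] = 2·(3.0000-3.4641i) + 5·(1.5000+0.8660i) = 13.5000-2.5982i

DFT(2x + 5y) = 2·X + 5·Y = [6, 13.5000+2.5982i, 13.5000-2.5982i]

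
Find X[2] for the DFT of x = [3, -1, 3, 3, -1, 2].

X[2] = Σ(n=0 to 5) x[n] · ω_6^(2n) where ω_6 = e^(-2πi/6)
= (3)·ω_6^0 + (-1)·ω_6^2 + (3)·ω_6^4 + (3)·ω_6^6 + (-1)·ω_6^8 + (2)·ω_6^10

X[2] = 4.5000+6.0622i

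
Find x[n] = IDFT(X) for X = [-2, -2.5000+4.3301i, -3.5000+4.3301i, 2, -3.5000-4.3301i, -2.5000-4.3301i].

x[n] = (1/6) Σ(k=0 to 5) X[k] · e^(2πikn/6)

Computing each x[n]:
x[0] = -2
x[1] = -3
x[2] = 1
x[3] = -1
x[4] = 1
x[5] = 2

x = [-2, -3, 1, -1, 1, 2]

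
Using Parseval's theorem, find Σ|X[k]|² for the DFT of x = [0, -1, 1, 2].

Parseval: Σ|x[n]|² = (1/N)Σ|X[k]|², so Σ|X[k]|² = N·Σ|x[n]|² = 4·6.0000

Σ|X[k]|² = N·Σ|x[n]|² = 4·6.0000 = 24.0000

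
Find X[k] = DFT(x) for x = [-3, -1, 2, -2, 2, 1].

X[k] = Σ(n=0 to 5) x[n] · ω_6^(nk)
where ω_6 = e^(-2πi/6)

Computing each X[k]:
X[0] = -1
X[1] = -3.0000+1.7321i
X[2] = -7.0000+1.7321i
X[3] = 3
X[4] = -7.0000-1.7321i
X[5] = -3.0000-1.7321i

X = [-1, -3.0000+1.7321i, -7.0000+1.7321i, 3, -7.0000-1.7321i, -3.0000-1.7321i]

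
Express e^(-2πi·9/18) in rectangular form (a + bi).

ω_18^9 = e^(-2πi·9/18)
= cos(-2π·9/18) + i·sin(-2π·9/18)
= cos(-18π/18) + i·sin(-18π/18)

ω_18^9 = cos(-18π/18) + i·sin(-18π/18) = -1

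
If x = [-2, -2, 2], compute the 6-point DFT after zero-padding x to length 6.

Original 3-point DFT: [-2, -2.0000+3.4641i, -2.0000-3.4641i]
Zero-padded 6-point DFT provides frequency interpolation.

DFT_6([x, 0, ...]) = [-2, -4, -2.0000+3.4641i, 2, -2.0000-3.4641i, -4]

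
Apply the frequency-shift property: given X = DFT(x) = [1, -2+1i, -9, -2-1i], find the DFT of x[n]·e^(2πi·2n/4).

Modulation property: DFT(ω_4^(-2n)·x[n]) = X[(k-2) mod 4], so circularly shift X by 2 positions.

X[k-2] = [-9, -2-1i, 1, -2+1i]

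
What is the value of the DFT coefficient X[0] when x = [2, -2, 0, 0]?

X[0] = Σ(n=0 to 3) x[n] · ω_4^0 = Σ x[n]
= (2) + (-2) + (0) + (0)

X[0] = 0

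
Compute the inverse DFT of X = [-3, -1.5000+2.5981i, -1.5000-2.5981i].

x[n] = (1/3) Σ(k=0 to 2) X[k] · e^(2πikn/3)

Computing each x[n]:
x[0] = -2
x[1] = -2
x[2] = 1

x = [-2, -2, 1]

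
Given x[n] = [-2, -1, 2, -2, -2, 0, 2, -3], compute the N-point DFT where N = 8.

X[k] = Σ(n=0 to 7) x[n] · ω_8^(nk)
where ω_8 = e^(-2πi/8)

Computing each X[k]:
X[0] = -6
X[1] = -1.4142
X[2] = -8-4i
X[3] = 1.4142
X[4] = 6
X[5] = 1.4142
X[6] = -8+4i
X[7] = -1.4142

X = [-6, -1.4142, -8-4i, 1.4142, 6, 1.4142, -8+4i, -1.4142]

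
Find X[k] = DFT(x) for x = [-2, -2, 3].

X[k] = Σ(n=0 to 2) x[n] · ω_3^(nk)
where ω_3 = e^(-2πi/3)

Computing each X[k]:
X[0] = -1
X[1] = -2.5000+4.3301i
X[2] = -2.5000-4.3301i

X = [-1, -2.5000+4.3301i, -2.5000-4.3301i]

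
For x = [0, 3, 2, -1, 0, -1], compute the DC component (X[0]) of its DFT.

X[0] = Σ(n=0 to 5) x[n] · ω_6^0 = Σ x[n]
= (0) + (3) + (2) + (-1) + (0) + (-1)

X[0] = 3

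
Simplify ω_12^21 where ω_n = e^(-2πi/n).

Since ω_12^12 = 1, powers reduce modulo 12.
21 mod 12 = 9
So ω_12^21 = ω_12^9 = e^(-2πi·9/12)

ω_12^21 = ω_12^9 = 1i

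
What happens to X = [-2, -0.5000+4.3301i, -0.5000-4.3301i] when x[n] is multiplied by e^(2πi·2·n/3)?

Modulation property: DFT(ω_3^(-2n)·x[n]) = X[(k-2) mod 3], so circularly shift X by 2 positions.

X[k-2] = [-0.5000+4.3301i, -0.5000-4.3301i, -2]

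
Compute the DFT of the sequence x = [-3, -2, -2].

X[k] = Σ(n=0 to 2) x[n] · ω_3^(nk)
where ω_3 = e^(-2πi/3)

Computing each X[k]:
X[0] = -7
X[1] = -1
X[2] = -1

X = [-7, -1, -1]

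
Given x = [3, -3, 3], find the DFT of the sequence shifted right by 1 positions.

Time shift by 1: X_shifted[k] = ω_3^(1k) · X[k]
Shifted x = [3, 3, -3]

DFT(x[n-1]) = [3, 3.0000-5.1962i, 3.0000+5.1962i]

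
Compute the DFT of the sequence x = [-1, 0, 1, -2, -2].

X[k] = Σ(n=0 to 4) x[n] · ω_5^(nk)
where ω_5 = e^(-2πi/5)

Computing each X[k]:
X[0] = -4
X[1] = -0.8090-3.6655i
X[2] = 0.3090+1.6776i
X[3] = 0.3090-1.6776i
X[4] = -0.8090+3.6655i

X = [-4, -0.8090-3.6655i, 0.3090+1.6776i, 0.3090-1.6776i, -0.8090+3.6655i]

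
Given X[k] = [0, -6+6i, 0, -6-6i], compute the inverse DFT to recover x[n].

x[n] = (1/4) Σ(k=0 to 3) X[k] · e^(2πikn/4)

Computing each x[n]:
x[0] = -3
x[1] = -3
x[2] = 3
x[3] = 3

x = [-3, -3, 3, 3]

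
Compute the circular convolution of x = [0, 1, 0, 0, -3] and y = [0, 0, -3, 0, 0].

(x ⊛ y)[n] = Σ(m=0 to 4) x[m] · y[(n-m) mod 5]

Computing each output sample:
(x ⊛ y)[0] = 0
(x ⊛ y)[1] = 9
(x ⊛ y)[2] = 0
(x ⊛ y)[3] = -3
(x ⊛ y)[4] = 0

x ⊛ y = [0, 9, 0, -3, 0]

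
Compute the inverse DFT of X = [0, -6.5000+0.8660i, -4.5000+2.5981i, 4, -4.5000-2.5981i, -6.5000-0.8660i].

x[n] = (1/6) Σ(k=0 to 5) X[k] · e^(2πikn/6)

Computing each x[n]:
x[0] = -3
x[1] = -2
x[2] = 3
x[3] = 0
x[4] = 2
x[5] = 0

x = [-3, -2, 3, 0, 2, 0]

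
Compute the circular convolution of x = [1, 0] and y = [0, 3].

(x ⊛ y)[n] = Σ(m=0 to 1) x[m] · y[(n-m) mod 2]

Computing each output sample:
(x ⊛ y)[0] = 0
(x ⊛ y)[1] = 3

x ⊛ y = [0, 3]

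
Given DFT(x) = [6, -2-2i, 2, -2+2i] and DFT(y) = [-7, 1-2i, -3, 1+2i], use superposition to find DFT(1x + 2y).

By linearity: DFT(1x + 2y) = 1·DFT(x) + 2·DFT(y)
= 1·[6, -2-2i, 2, -2+2i] + 2·[-7, 1-2i, -3, 1+2i]

Computing element-wise:
Z[0] = 1·(6) + 2·(-7) = -8
Z[1] = 1·(-2-2i) + 2·(1-2i) = -6i
Z[2] = 1·(2) + 2·(-3) = -4
Z[3] = 1·(-2+2i) + 2·(1+2i) = 6i

DFT(1x + 2y) = 1·X + 2·Y = [-8, -6i, -4, 6i]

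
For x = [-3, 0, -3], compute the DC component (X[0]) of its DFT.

X[0] = Σ(n=0 to 2) x[n] · ω_3^0 = Σ x[n]
= (-3) + (0) + (-3)

X[0] = -6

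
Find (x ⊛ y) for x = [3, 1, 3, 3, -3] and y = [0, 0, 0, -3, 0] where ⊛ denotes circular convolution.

(x ⊛ y)[n] = Σ(m=0 to 4) x[m] · y[(n-m) mod 5]

Computing each output sample:
(x ⊛ y)[0] = -9
(x ⊛ y)[1] = -9
(x ⊛ y)[2] = 9
(x ⊛ y)[3] = -9
(x ⊛ y)[4] = -3

x ⊛ y = [-9, -9, 9, -9, -3]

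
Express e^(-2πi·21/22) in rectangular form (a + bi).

ω_22^21 = e^(-2πi·21/22)
= cos(-2π·21/22) + i·sin(-2π·21/22)
= cos(-42π/22) + i·sin(-42π/22)

ω_22^21 = cos(-42π/22) + i·sin(-42π/22) = 0.9595+0.2817i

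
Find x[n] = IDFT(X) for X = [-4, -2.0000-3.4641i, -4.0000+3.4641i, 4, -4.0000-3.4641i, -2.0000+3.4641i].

x[n] = (1/6) Σ(k=0 to 5) X[k] · e^(2πikn/6)

Computing each x[n]:
x[0] = -2
x[1] = -1
x[2] = 3
x[3] = -2
x[4] = -1
x[5] = -1

x = [-2, -1, 3, -2, -1, -1]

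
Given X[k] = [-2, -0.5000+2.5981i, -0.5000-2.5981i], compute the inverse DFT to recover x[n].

x[n] = (1/3) Σ(k=0 to 2) X[k] · e^(2πikn/3)

Computing each x[n]:
x[0] = -1
x[1] = -2
x[2] = 1

x = [-1, -2, 1]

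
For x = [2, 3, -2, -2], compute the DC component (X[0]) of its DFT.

X[0] = Σ(n=0 to 3) x[n] · ω_4^0 = Σ x[n]
= (2) + (3) + (-2) + (-2)

X[0] = 1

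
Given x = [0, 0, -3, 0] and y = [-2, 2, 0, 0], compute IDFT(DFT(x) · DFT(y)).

(x ⊛ y)[n] = Σ(m=0 to 3) x[m] · y[(n-m) mod 4]

Computing each output sample:
(x ⊛ y)[0] = 0
(x ⊛ y)[1] = 0
(x ⊛ y)[2] = 6
(x ⊛ y)[3] = -6

x ⊛ y = [0, 0, 6, -6]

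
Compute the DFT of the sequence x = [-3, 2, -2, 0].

X[k] = Σ(n=0 to 3) x[n] · ω_4^(nk)
where ω_4 = e^(-2πi/4)

Computing each X[k]:
X[0] = -3
X[1] = -1-2i
X[2] = -7
X[3] = -1+2i

X = [-3, -1-2i, -7, -1+2i]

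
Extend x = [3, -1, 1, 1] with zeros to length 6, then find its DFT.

Original 4-point DFT: [4, 2+2i, 4, 2-2i]
Zero-padded 6-point DFT provides frequency interpolation.

DFT_6([x, 0, ...]) = [4, 1, 4.0000+1.7321i, 4, 4.0000-1.7321i, 1]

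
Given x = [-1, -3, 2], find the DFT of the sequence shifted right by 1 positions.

Time shift by 1: X_shifted[k] = ω_3^(1k) · X[k]
Shifted x = [2, -1, -3]

DFT(x[n-1]) = [-2, 4.0000-1.7321i, 4.0000+1.7321i]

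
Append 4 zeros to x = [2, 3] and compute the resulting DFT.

Original 2-point DFT: [5, -1]
Zero-padded 6-point DFT provides frequency interpolation.

DFT_6([x, 0, ...]) = [5, 3.5000-2.5981i, 0.5000-2.5981i, -1, 0.5000+2.5981i, 3.5000+2.5981i]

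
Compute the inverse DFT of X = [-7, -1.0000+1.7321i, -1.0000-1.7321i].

x[n] = (1/3) Σ(k=0 to 2) X[k] · e^(2πikn/3)

Computing each x[n]:
x[0] = -3
x[1] = -3
x[2] = -1

x = [-3, -3, -1]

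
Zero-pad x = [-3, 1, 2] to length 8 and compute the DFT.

Original 3-point DFT: [0, -4.5000+0.8660i, -4.5000-0.8660i]
Zero-padded 8-point DFT provides frequency interpolation.

DFT_8([x, 0, ...]) = [0, -2.2929-2.7071i, -5-1i, -3.7071+1.2929i, -2, -3.7071-1.2929i, -5+1i, -2.2929+2.7071i]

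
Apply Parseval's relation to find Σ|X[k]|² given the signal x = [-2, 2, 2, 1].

Parseval: Σ|x[n]|² = (1/N)Σ|X[k]|², so Σ|X[k]|² = N·Σ|x[n]|² = 4·13.0000

Σ|X[k]|² = N·Σ|x[n]|² = 4·13.0000 = 52.0000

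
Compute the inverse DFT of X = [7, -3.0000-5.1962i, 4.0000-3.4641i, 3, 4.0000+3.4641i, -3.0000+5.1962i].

x[n] = (1/6) Σ(k=0 to 5) X[k] · e^(2πikn/6)

Computing each x[n]:
x[0] = 2
x[1] = 2
x[2] = 2
x[3] = 3
x[4] = 1
x[5] = -3

x = [2, 2, 2, 3, 1, -3]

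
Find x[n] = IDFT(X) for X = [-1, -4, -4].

x[n] = (1/3) Σ(k=0 to 2) X[k] · e^(2πikn/3)

Computing each x[n]:
x[0] = -3
x[1] = 1
x[2] = 1

x = [-3, 1, 1]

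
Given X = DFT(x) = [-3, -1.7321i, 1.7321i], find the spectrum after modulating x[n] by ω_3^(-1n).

Modulation property: DFT(ω_3^(-1n)·x[n]) = X[(k-1) mod 3], so circularly shift X by 1 positions.

X[k-1] = [1.7321i, -3, -1.7321i]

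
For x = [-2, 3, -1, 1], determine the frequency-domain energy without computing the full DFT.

Parseval: Σ|x[n]|² = (1/N)Σ|X[k]|², so Σ|X[k]|² = N·Σ|x[n]|² = 4·15.0000

Σ|X[k]|² = N·Σ|x[n]|² = 4·15.0000 = 60.0000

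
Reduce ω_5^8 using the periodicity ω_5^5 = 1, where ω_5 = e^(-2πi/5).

Since ω_5^5 = 1, powers reduce modulo 5.
8 mod 5 = 3
So ω_5^8 = ω_5^3 = e^(-2πi·3/5)

ω_5^8 = ω_5^3 = -0.8090+0.5878i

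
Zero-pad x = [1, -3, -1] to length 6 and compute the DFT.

Original 3-point DFT: [-3, 3.0000+1.7321i, 3.0000-1.7321i]
Zero-padded 6-point DFT provides frequency interpolation.

DFT_6([x, 0, ...]) = [-3, 3.4641i, 3.0000+1.7321i, 3, 3.0000-1.7321i, -3.4641i]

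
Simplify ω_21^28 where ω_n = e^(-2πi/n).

Since ω_21^21 = 1, powers reduce modulo 21.
28 mod 21 = 7
So ω_21^28 = ω_21^7 = e^(-2πi·7/21)

ω_21^28 = ω_21^7 = -0.5000-0.8660i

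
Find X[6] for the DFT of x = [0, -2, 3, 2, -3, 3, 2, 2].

X[6] = Σ(n=0 to 7) x[n] · ω_8^(6n) where ω_8 = e^(-2πi/8)
= (0)·ω_8^0 + (-2)·ω_8^6 + (3)·ω_8^12 + (2)·ω_8^18 + (-3)·ω_8^24 + (3)·ω_8^30 + (2)·ω_8^36 + (2)·ω_8^42

X[6] = -8-3i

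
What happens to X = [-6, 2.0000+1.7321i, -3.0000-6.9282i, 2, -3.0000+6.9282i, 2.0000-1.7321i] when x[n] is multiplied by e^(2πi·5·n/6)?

Modulation property: DFT(ω_6^(-5n)·x[n]) = X[(k-5) mod 6], so circularly shift X by 5 positions.

X[k-5] = [2.0000+1.7321i, -3.0000-6.9282i, 2, -3.0000+6.9282i, 2.0000-1.7321i, -6]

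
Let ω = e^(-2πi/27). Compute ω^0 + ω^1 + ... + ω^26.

Sum of all nth roots of unity equals 0 for n > 1 (geometric series with r ≠ 1).

0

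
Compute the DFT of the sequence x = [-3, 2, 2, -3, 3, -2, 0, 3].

X[k] = Σ(n=0 to 7) x[n] · ω_8^(nk)
where ω_8 = e^(-2πi/8)

Computing each X[k]:
X[0] = 2
X[1] = 1.0711-0.5858i
X[2] = -2
X[3] = -13.0711+3.4142i
X[4] = 2
X[5] = -13.0711-3.4142i
X[6] = -2
X[7] = 1.0711+0.5858i

X = [2, 1.0711-0.5858i, -2, -13.0711+3.4142i, 2, -13.0711-3.4142i, -2, 1.0711+0.5858i]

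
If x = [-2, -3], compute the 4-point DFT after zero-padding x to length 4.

Original 2-point DFT: [-5, 1]
Zero-padded 4-point DFT provides frequency interpolation.

DFT_4([x, 0, ...]) = [-5, -2+3i, 1, -2-3i]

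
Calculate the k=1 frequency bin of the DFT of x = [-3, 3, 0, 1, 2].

X[1] = Σ(n=0 to 4) x[n] · ω_5^(1n) where ω_5 = e^(-2πi/5)
= (-3)·ω_5^0 + (3)·ω_5^1 + (0)·ω_5^2 + (1)·ω_5^3 + (2)·ω_5^4

X[1] = -2.2639-0.3633i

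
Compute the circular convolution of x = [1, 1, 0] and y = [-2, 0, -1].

(x ⊛ y)[n] = Σ(m=0 to 2) x[m] · y[(n-m) mod 3]

Computing each output sample:
(x ⊛ y)[0] = -3
(x ⊛ y)[1] = -2
(x ⊛ y)[2] = -1

x ⊛ y = [-3, -2, -1]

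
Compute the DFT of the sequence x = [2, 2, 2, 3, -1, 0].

X[k] = Σ(n=0 to 5) x[n] · ω_6^(nk)
where ω_6 = e^(-2πi/6)

Computing each X[k]:
X[0] = 8
X[1] = -0.5000-4.3301i
X[2] = 3.5000+0.8660i
X[3] = -2
X[4] = 3.5000-0.8660i
X[5] = -0.5000+4.3301i

X = [8, -0.5000-4.3301i, 3.5000+0.8660i, -2, 3.5000-0.8660i, -0.5000+4.3301i]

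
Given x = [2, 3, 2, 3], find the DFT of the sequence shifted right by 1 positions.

Time shift by 1: X_shifted[k] = ω_4^(1k) · X[k]
Shifted x = [3, 2, 3, 2]

DFT(x[n-1]) = [10, 0, 2, 0]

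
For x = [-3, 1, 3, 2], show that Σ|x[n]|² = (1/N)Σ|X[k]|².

Time domain:
Σ|x[n]|² = |-3|² + |1|² + |3|² + |2|² = 23.0000

Frequency domain:
(1/4)Σ|X[k]|² = (1/4)(|3|² + |-6+1i|² + |-3|² + |-6-1i|²) = (1/4)·92.0000 = 23.0000

Both sides agree, confirming Parseval's theorem.

Σ|x[n]|² = (1/N)Σ|X[k]|² = 23.0000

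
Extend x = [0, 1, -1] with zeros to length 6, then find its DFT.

Original 3-point DFT: [0, -1.7321i, 1.7321i]
Zero-padded 6-point DFT provides frequency interpolation.

DFT_6([x, 0, ...]) = [0, 1, -1.7321i, -2, 1.7321i, 1]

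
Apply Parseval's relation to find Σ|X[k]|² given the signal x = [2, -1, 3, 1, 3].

Parseval: Σ|x[n]|² = (1/N)Σ|X[k]|², so Σ|X[k]|² = N·Σ|x[n]|² = 5·24.0000

Σ|X[k]|² = N·Σ|x[n]|² = 5·24.0000 = 120.0000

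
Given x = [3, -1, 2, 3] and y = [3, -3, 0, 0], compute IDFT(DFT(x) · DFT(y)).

(x ⊛ y)[n] = Σ(m=0 to 3) x[m] · y[(n-m) mod 4]

Computing each output sample:
(x ⊛ y)[0] = 0
(x ⊛ y)[1] = -12
(x ⊛ y)[2] = 9
(x ⊛ y)[3] = 3

x ⊛ y = [0, -12, 9, 3]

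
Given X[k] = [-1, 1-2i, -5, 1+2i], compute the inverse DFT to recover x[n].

x[n] = (1/4) Σ(k=0 to 3) X[k] · e^(2πikn/4)

Computing each x[n]:
x[0] = -1
x[1] = 2
x[2] = -2
x[3] = 0

x = [-1, 2, -2, 0]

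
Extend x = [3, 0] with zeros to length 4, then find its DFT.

Original 2-point DFT: [3, 3]
Zero-padded 4-point DFT provides frequency interpolation.

DFT_4([x, 0, ...]) = [3, 3, 3, 3]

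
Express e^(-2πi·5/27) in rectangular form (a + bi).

ω_27^5 = e^(-2πi·5/27)
= cos(-2π·5/27) + i·sin(-2π·5/27)
= cos(-10π/27) + i·sin(-10π/27)

ω_27^5 = cos(-10π/27) + i·sin(-10π/27) = 0.3961-0.9182i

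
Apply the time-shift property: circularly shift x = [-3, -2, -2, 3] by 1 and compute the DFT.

Time shift by 1: X_shifted[k] = ω_4^(1k) · X[k]
Shifted x = [3, -3, -2, -2]

DFT(x[n-1]) = [-4, 5+1i, 6, 5-1i]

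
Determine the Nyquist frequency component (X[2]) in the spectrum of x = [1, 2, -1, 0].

X[2] = Σ(n=0 to 3) x[n] · ω_4^(2n) where ω_4 = e^(-2πi/4)
= (1)·ω_4^0 + (2)·ω_4^2 + (-1)·ω_4^4 + (0)·ω_4^6

X[2] = -2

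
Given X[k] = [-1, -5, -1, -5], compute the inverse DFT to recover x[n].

x[n] = (1/4) Σ(k=0 to 3) X[k] · e^(2πikn/4)

Computing each x[n]:
x[0] = -3
x[1] = 0
x[2] = 2
x[3] = 0

x = [-3, 0, 2, 0]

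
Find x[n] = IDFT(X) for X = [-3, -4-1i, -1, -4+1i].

x[n] = (1/4) Σ(k=0 to 3) X[k] · e^(2πikn/4)

Computing each x[n]:
x[0] = -3
x[1] = 0
x[2] = 1
x[3] = -1

x = [-3, 0, 1, -1]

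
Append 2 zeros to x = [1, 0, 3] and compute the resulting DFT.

Original 3-point DFT: [4, -0.5000+2.5981i, -0.5000-2.5981i]
Zero-padded 5-point DFT provides frequency interpolation.

DFT_5([x, 0, ...]) = [4, -1.4271-1.7634i, 1.9271+2.8532i, 1.9271-2.8532i, -1.4271+1.7634i]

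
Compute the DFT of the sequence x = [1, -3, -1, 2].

X[k] = Σ(n=0 to 3) x[n] · ω_4^(nk)
where ω_4 = e^(-2πi/4)

Computing each X[k]:
X[0] = -1
X[1] = 2+5i
X[2] = 1
X[3] = 2-5i

X = [-1, 2+5i, 1, 2-5i]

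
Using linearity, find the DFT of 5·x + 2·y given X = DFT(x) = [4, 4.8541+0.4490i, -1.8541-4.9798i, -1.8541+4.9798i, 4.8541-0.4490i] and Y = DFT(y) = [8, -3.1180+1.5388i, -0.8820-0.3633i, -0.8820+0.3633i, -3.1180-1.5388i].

By linearity: DFT(5x + 2y) = 5·DFT(x) + 2·DFT(y)
= 5·[4, 4.8541+0.4490i, -1.8541-4.9798i, -1.8541+4.9798i, 4.8541-0.4490i] + 2·[8, -3.1180+1.5388i, -0.8820-0.3633i, -0.8820+0.3633i, -3.1180-1.5388i]

Computing element-wise:
Z[0] = 5·(4) + 2·(8) = 36
Z[1] = 5·(4.8541+0.4490i) + 2·(-3.1180+1.5388i) = 18.0345+5.3226i
Z[2] = 5·(-1.8541-4.9798i) + 2·(-0.8820-0.3633i) = -11.0345-25.6256i
Z[3] = 5·(-1.8541+4.9798i) + 2·(-0.8820+0.3633i) = -11.0345+25.6256i
Z[4] = 5·(4.8541-0.4490i) + 2·(-3.1180-1.5388i) = 18.0345-5.3226i

DFT(5x + 2y) = 5·X + 2·Y = [36, 18.0345+5.3226i, -11.0345-25.6256i, -11.0345+25.6256i, 18.0345-5.3226i]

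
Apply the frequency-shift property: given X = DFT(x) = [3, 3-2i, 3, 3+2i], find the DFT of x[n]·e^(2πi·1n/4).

Modulation property: DFT(ω_4^(-1n)·x[n]) = X[(k-1) mod 4], so circularly shift X by 1 positions.

X[k-1] = [3+2i, 3, 3-2i, 3]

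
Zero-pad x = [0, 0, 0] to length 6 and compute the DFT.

Original 3-point DFT: [0, 0, 0]
Zero-padded 6-point DFT provides frequency interpolation.

DFT_6([x, 0, ...]) = [0, 0, 0, 0, 0, 0]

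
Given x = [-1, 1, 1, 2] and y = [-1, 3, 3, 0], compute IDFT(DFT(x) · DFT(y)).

(x ⊛ y)[n] = Σ(m=0 to 3) x[m] · y[(n-m) mod 4]

Computing each output sample:
(x ⊛ y)[0] = 10
(x ⊛ y)[1] = 2
(x ⊛ y)[2] = -1
(x ⊛ y)[3] = 4

x ⊛ y = [10, 2, -1, 4]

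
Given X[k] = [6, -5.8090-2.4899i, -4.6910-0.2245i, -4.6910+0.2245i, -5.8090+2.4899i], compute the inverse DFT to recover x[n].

x[n] = (1/5) Σ(k=0 to 4) X[k] · e^(2πikn/5)

Computing each x[n]:
x[0] = -3
x[1] = 3
x[2] = 3
x[3] = 2
x[4] = 1

x = [-3, 3, 3, 2, 1]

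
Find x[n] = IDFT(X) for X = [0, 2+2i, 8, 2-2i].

x[n] = (1/4) Σ(k=0 to 3) X[k] · e^(2πikn/4)

Computing each x[n]:
x[0] = 3
x[1] = -3
x[2] = 1
x[3] = -1

x = [3, -3, 1, -1]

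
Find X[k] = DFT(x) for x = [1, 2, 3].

X[k] = Σ(n=0 to 2) x[n] · ω_3^(nk)
where ω_3 = e^(-2πi/3)

Computing each X[k]:
X[0] = 6
X[1] = -1.5000+0.8660i
X[2] = -1.5000-0.8660i

X = [6, -1.5000+0.8660i, -1.5000-0.8660i]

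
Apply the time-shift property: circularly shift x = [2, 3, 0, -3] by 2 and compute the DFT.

Time shift by 2: X_shifted[k] = ω_4^(2k) · X[k]
Shifted x = [0, -3, 2, 3]

DFT(x[n-2]) = [2, -2+6i, 2, -2-6i]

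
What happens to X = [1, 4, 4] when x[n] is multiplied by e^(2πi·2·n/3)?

Modulation property: DFT(ω_3^(-2n)·x[n]) = X[(k-2) mod 3], so circularly shift X by 2 positions.

X[k-2] = [4, 4, 1]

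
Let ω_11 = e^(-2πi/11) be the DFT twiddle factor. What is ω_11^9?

ω_11^9 = e^(-2πi·9/11)
= cos(-2π·9/11) + i·sin(-2π·9/11)
= cos(-18π/11) + i·sin(-18π/11)

ω_11^9 = cos(-18π/11) + i·sin(-18π/11) = 0.4154+0.9096i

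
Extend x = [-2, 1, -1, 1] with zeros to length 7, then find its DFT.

Original 4-point DFT: [-1, -1, -5, -1]
Zero-padded 7-point DFT provides frequency interpolation.

DFT_7([x, 0, ...]) = [-1, -2.0550-0.2408i, -0.6981-0.6270i, -3.7470-2.1906i, -3.7470+2.1906i, -0.6981+0.6270i, -2.0550+0.2408i]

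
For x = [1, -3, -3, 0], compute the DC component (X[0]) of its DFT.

X[0] = Σ(n=0 to 3) x[n] · ω_4^0 = Σ x[n]
= (1) + (-3) + (-3) + (0)

X[0] = -5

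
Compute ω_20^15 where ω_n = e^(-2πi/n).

ω_20^15 = e^(-2πi·15/20)
= cos(-2π·15/20) + i·sin(-2π·15/20)
= cos(-30π/20) + i·sin(-30π/20)

ω_20^15 = cos(-30π/20) + i·sin(-30π/20) = 1i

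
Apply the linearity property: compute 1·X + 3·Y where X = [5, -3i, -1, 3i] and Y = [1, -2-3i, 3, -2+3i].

By linearity: DFT(1x + 3y) = 1·DFT(x) + 3·DFT(y)
= 1·[5, -3i, -1, 3i] + 3·[1, -2-3i, 3, -2+3i]

Computing element-wise:
Z[0] = 1·(5) + 3·(1) = 8
Z[1] = 1·(-3i) + 3·(-2-3i) = -6-12i
Z[2] = 1·(-1) + 3·(3) = 8
Z[3] = 1·(3i) + 3·(-2+3i) = -6+12i

DFT(1x + 3y) = 1·X + 3·Y = [8, -6-12i, 8, -6+12i]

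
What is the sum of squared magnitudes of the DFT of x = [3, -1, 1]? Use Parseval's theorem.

Parseval: Σ|x[n]|² = (1/N)Σ|X[k]|², so Σ|X[k]|² = N·Σ|x[n]|² = 3·11.0000

Σ|X[k]|² = N·Σ|x[n]|² = 3·11.0000 = 33.0000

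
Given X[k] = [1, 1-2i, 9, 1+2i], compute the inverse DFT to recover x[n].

x[n] = (1/4) Σ(k=0 to 3) X[k] · e^(2πikn/4)

Computing each x[n]:
x[0] = 3
x[1] = -1
x[2] = 2
x[3] = -3

x = [3, -1, 2, -3]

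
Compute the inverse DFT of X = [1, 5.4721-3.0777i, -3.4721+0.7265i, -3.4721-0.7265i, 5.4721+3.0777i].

x[n] = (1/5) Σ(k=0 to 4) X[k] · e^(2πikn/5)

Computing each x[n]:
x[0] = 1
x[1] = 3
x[2] = -1
x[3] = -3
x[4] = 1

x = [1, 3, -1, -3, 1]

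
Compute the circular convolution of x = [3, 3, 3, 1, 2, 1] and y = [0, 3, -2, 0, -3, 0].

(x ⊛ y)[n] = Σ(m=0 to 5) x[m] · y[(n-m) mod 6]

Computing each output sample:
(x ⊛ y)[0] = -10
(x ⊛ y)[1] = 4
(x ⊛ y)[2] = -3
(x ⊛ y)[3] = 0
(x ⊛ y)[4] = -12
(x ⊛ y)[5] = -5

x ⊛ y = [-10, 4, -3, 0, -12, -5]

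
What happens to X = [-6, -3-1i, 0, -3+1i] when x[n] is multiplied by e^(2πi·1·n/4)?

Modulation property: DFT(ω_4^(-1n)·x[n]) = X[(k-1) mod 4], so circularly shift X by 1 positions.

X[k-1] = [-3+1i, -6, -3-1i, 0]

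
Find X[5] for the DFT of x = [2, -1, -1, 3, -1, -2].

X[5] = Σ(n=0 to 5) x[n] · ω_6^(5n) where ω_6 = e^(-2πi/6)
= (2)·ω_6^0 + (-1)·ω_6^5 + (-1)·ω_6^10 + (3)·ω_6^15 + (-1)·ω_6^20 + (-2)·ω_6^25

X[5] = -1.5000+0.8660i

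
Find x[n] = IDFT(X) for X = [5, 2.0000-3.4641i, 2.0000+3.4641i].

x[n] = (1/3) Σ(k=0 to 2) X[k] · e^(2πikn/3)

Computing each x[n]:
x[0] = 3
x[1] = 3
x[2] = -1

x = [3, 3, -1]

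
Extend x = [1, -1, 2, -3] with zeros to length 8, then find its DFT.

Original 4-point DFT: [-1, -1-2i, 7, -1+2i]
Zero-padded 8-point DFT provides frequency interpolation.

DFT_8([x, 0, ...]) = [-1, 2.4142+0.8284i, -1-2i, -0.4142+4.8284i, 7, -0.4142-4.8284i, -1+2i, 2.4142-0.8284i]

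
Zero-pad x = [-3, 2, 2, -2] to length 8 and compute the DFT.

Original 4-point DFT: [-1, -5-4i, -1, -5+4i]
Zero-padded 8-point DFT provides frequency interpolation.

DFT_8([x, 0, ...]) = [-1, -0.1716-2.0000i, -5-4i, -5.8284+2.0000i, -1, -5.8284-2.0000i, -5+4i, -0.1716+2.0000i]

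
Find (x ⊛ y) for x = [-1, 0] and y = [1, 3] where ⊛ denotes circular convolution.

(x ⊛ y)[n] = Σ(m=0 to 1) x[m] · y[(n-m) mod 2]

Computing each output sample:
(x ⊛ y)[0] = -1
(x ⊛ y)[1] = -3

x ⊛ y = [-1, -3]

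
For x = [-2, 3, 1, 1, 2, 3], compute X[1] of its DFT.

X[1] = Σ(n=0 to 5) x[n] · ω_6^(1n) where ω_6 = e^(-2πi/6)
= (-2)·ω_6^0 + (3)·ω_6^1 + (1)·ω_6^2 + (1)·ω_6^3 + (2)·ω_6^4 + (3)·ω_6^5

X[1] = -1.5000+0.8660i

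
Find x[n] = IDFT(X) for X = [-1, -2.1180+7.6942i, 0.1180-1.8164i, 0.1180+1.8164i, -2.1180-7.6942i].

x[n] = (1/5) Σ(k=0 to 4) X[k] · e^(2πikn/5)

Computing each x[n]:
x[0] = -1
x[1] = -3
x[2] = -2
x[3] = 3
x[4] = 2

x = [-1, -3, -2, 3, 2]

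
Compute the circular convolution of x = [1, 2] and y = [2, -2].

(x ⊛ y)[n] = Σ(m=0 to 1) x[m] · y[(n-m) mod 2]

Computing each output sample:
(x ⊛ y)[0] = -2
(x ⊛ y)[1] = 2

x ⊛ y = [-2, 2]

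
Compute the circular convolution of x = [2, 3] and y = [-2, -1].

(x ⊛ y)[n] = Σ(m=0 to 1) x[m] · y[(n-m) mod 2]

Computing each output sample:
(x ⊛ y)[0] = -7
(x ⊛ y)[1] = -8

x ⊛ y = [-7, -8]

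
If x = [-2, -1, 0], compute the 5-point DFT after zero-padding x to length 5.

Original 3-point DFT: [-3, -1.5000+0.8660i, -1.5000-0.8660i]
Zero-padded 5-point DFT provides frequency interpolation.

DFT_5([x, 0, ...]) = [-3, -2.3090+0.9511i, -1.1910+0.5878i, -1.1910-0.5878i, -2.3090-0.9511i]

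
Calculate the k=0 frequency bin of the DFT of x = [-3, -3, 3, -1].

X[0] = Σ(n=0 to 3) x[n] · ω_4^0 = Σ x[n]
= (-3) + (-3) + (3) + (-1)

X[0] = -4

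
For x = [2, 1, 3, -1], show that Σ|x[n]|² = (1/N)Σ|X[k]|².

Time domain:
Σ|x[n]|² = |2|² + |1|² + |3|² + |-1|² = 15.0000

Frequency domain:
(1/4)Σ|X[k]|² = (1/4)(|5|² + |-1-2i|² + |5|² + |-1+2i|²) = (1/4)·60.0000 = 15.0000

Both sides agree, confirming Parseval's theorem.

Σ|x[n]|² = (1/N)Σ|X[k]|² = 15.0000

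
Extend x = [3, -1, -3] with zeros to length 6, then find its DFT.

Original 3-point DFT: [-1, 5.0000-1.7321i, 5.0000+1.7321i]
Zero-padded 6-point DFT provides frequency interpolation.

DFT_6([x, 0, ...]) = [-1, 4.0000+3.4641i, 5.0000-1.7321i, 1, 5.0000+1.7321i, 4.0000-3.4641i]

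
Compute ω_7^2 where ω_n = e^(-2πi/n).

ω_7^2 = e^(-2πi·2/7)
= cos(-2π·2/7) + i·sin(-2π·2/7)
= cos(-4π/7) + i·sin(-4π/7)

ω_7^2 = cos(-4π/7) + i·sin(-4π/7) = -0.2225-0.9749i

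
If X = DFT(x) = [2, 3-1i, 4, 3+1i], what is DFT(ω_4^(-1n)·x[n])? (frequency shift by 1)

Modulation property: DFT(ω_4^(-1n)·x[n]) = X[(k-1) mod 4], so circularly shift X by 1 positions.

X[k-1] = [3+1i, 2, 3-1i, 4]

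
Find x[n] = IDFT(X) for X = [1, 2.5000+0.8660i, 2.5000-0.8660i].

x[n] = (1/3) Σ(k=0 to 2) X[k] · e^(2πikn/3)

Computing each x[n]:
x[0] = 2
x[1] = -1
x[2] = 0

x = [2, -1, 0]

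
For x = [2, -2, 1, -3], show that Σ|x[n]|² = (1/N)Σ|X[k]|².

Time domain:
Σ|x[n]|² = |2|² + |-2|² + |1|² + |-3|² = 18.0000

Frequency domain:
(1/4)Σ|X[k]|² = (1/4)(|-2|² + |1-1i|² + |8|² + |1+1i|²) = (1/4)·72.0000 = 18.0000

Both sides agree, confirming Parseval's theorem.

Σ|x[n]|² = (1/N)Σ|X[k]|² = 18.0000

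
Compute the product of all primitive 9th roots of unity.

The primitive 9th roots of unity are ω_9^k for k coprime to 9: k ∈ {1, 2, 4, 5, 7, 8}
Their product equals the constant term of the cyclotomic polynomial Φ_9(x) up to sign.
For n ≥ 3, the product of all primitive nth roots of unity is 1. (For n=1 it is 1; for n=2 it is -1.)

1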